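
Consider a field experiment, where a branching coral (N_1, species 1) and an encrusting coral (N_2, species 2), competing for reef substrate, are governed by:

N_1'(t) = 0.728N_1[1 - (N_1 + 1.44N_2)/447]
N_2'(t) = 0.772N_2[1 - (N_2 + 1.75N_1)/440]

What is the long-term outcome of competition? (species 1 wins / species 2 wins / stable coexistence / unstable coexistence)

Compare the nullcline intercepts: K1/α12 = 447/1.44 = 310 < K2 = 440; K2/α21 = 440/1.75 = 251 < K1 = 447.
Since both are reversed, neither can invade when rare; the interior point is a saddle.

unstable coexistence (outcome depends on initial conditions)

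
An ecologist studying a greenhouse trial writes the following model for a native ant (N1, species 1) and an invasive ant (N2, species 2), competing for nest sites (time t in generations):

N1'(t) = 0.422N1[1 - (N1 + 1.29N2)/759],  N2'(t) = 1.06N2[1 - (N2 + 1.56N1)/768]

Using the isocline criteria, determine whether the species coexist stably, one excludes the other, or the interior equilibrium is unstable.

unstable coexistence (outcome depends on initial conditions)

Compare the nullcline intercepts: K1/α12 = 759/1.29 = 588 < K2 = 768; K2/α21 = 768/1.56 = 492 < K1 = 759.
Since both are reversed, neither can invade when rare; the interior point is a saddle.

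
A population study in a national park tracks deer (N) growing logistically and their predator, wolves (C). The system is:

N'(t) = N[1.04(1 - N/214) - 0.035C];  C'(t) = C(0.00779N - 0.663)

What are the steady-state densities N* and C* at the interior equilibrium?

N* ≈ 85.1, C* ≈ 17.9

From dC/dt = 0 with C > 0: 0.00779N* = 0.663, so N* = 85.1.
Substitute into dN/dt = 0: 1.04(1 - 85.1/214) = 0.035C*.
The bracket is 0.602, giving C* = 0.626/0.035 = 17.9.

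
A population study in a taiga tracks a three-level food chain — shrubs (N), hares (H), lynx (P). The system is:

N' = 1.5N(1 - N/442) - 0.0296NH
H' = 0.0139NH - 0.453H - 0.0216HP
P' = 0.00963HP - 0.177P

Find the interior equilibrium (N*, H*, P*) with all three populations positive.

N* ≈ 282, H* ≈ 18.4, P* ≈ 160

From dP/dt = 0: 0.00963H* = 0.177, so H* = 18.4.
From dN/dt = 0: 1.5(1 - N*/442) = 0.0296·18.4, giving N* = 442·(1 - 0.363) = 282.
From dH/dt = 0: 0.0139·282 - 0.453 = 0.0216P*, so P* = 3.46/0.0216 = 160.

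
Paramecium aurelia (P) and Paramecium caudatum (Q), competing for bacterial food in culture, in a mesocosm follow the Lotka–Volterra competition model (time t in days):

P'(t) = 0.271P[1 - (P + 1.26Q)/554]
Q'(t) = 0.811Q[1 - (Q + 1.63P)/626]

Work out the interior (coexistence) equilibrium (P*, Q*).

P* ≈ 223, Q* ≈ 263

Setting both brackets to zero gives the nullclines P + 1.26Q = 554 and 1.63P + Q = 626.
Substituting Q = 626 - 1.63P into the first: P(1 - 1.26·1.63) = 554 - 1.26·626.
So P* = -235/-1.05 = 223, and then Q* = 626 - 1.63·223 = 263.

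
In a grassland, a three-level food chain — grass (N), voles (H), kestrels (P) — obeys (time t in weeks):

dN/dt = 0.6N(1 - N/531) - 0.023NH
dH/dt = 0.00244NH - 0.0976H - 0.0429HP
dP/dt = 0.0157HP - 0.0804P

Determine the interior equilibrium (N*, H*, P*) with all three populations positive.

N* ≈ 427, H* ≈ 5.12, P* ≈ 22

From dP/dt = 0: 0.0157H* = 0.0804, so H* = 5.12.
From dN/dt = 0: 0.6(1 - N*/531) = 0.023·5.12, giving N* = 531·(1 - 0.196) = 427.
From dH/dt = 0: 0.00244·427 - 0.0976 = 0.0429P*, so P* = 0.944/0.0429 = 22.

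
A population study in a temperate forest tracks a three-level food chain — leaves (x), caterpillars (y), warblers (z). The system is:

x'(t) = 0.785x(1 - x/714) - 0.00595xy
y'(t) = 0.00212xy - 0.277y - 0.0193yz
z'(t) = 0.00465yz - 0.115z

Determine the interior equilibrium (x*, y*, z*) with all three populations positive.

x* ≈ 580, y* ≈ 24.7, z* ≈ 49.4

From dz/dt = 0: 0.00465y* = 0.115, so y* = 24.7.
From dx/dt = 0: 0.785(1 - x*/714) = 0.00595·24.7, giving x* = 714·(1 - 0.187) = 580.
From dy/dt = 0: 0.00212·580 - 0.277 = 0.0193z*, so z* = 0.953/0.0193 = 49.4.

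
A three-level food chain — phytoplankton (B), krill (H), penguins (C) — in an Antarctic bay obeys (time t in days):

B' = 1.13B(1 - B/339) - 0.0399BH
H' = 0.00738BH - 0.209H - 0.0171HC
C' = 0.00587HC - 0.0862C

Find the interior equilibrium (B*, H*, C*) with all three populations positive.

From dC/dt = 0: 0.00587H* = 0.0862, so H* = 14.7.
From dB/dt = 0: 1.13(1 - B*/339) = 0.0399·14.7, giving B* = 339·(1 - 0.519) = 163.
From dH/dt = 0: 0.00738·163 - 0.209 = 0.0171C*, so C* = 0.996/0.0171 = 58.2.

B* ≈ 163, H* ≈ 14.7, C* ≈ 58.2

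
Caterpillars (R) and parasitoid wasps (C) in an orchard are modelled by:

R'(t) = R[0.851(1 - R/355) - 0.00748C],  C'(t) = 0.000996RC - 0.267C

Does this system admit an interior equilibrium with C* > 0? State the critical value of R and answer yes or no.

The predator equation gives dC/dt > 0 only when R > 0.267/0.000996 = 268.
Without the predator, R → K = 355. Since 355 > 268, the predator can invade and persist.

Threshold R = 268; K > 268, so yes, the predator persists.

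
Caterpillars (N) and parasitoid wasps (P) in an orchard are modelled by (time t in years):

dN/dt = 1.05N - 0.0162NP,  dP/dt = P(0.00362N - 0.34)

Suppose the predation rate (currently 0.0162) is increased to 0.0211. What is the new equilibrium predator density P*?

At the interior fixed point, setting dN/dt = 0 with N > 0 fixes P* = (prey growth rate)/(NP coefficient) — independent of the other coefficients.
With the change, P* = 1.05/0.0211 = 49.8; it falls from 64.8.

P* ≈ 49.8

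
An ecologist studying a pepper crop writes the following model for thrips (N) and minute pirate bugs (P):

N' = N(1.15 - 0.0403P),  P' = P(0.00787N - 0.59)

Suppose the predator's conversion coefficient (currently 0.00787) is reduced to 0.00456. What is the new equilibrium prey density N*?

N* ≈ 129

At the interior fixed point, setting dP/dt = 0 with P > 0 fixes N* = (predator death rate)/(NP coefficient) — independent of the other coefficients.
With the change, N* = 0.59/0.00456 = 129; it rises from 75.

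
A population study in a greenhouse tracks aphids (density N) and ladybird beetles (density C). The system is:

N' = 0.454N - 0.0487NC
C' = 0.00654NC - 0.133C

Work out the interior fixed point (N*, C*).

N* ≈ 20.3, C* ≈ 9.32

Set dC/dt = 0 with C > 0: 0.00654N - 0.133 = 0, so N* = 0.133/0.00654 = 20.3.
Set dN/dt = 0 with N > 0: 0.454 - 0.0487C = 0, so C* = 0.454/0.0487 = 9.32.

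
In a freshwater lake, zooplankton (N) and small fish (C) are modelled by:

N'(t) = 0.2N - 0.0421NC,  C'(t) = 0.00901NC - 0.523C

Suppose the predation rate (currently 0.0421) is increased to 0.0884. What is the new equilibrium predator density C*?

C* ≈ 2.26

At the interior fixed point, setting dN/dt = 0 with N > 0 fixes C* = (prey growth rate)/(NC coefficient) — independent of the other coefficients.
With the change, C* = 0.2/0.0884 = 2.26; it falls from 4.75.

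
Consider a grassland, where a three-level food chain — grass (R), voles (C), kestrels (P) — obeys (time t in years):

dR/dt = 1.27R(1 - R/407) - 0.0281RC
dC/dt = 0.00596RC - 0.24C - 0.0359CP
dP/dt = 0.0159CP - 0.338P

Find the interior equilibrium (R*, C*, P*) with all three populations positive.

From dP/dt = 0: 0.0159C* = 0.338, so C* = 21.3.
From dR/dt = 0: 1.27(1 - R*/407) = 0.0281·21.3, giving R* = 407·(1 - 0.47) = 216.
From dC/dt = 0: 0.00596·216 - 0.24 = 0.0359P*, so P* = 1.04/0.0359 = 29.1.

R* ≈ 216, C* ≈ 21.3, P* ≈ 29.1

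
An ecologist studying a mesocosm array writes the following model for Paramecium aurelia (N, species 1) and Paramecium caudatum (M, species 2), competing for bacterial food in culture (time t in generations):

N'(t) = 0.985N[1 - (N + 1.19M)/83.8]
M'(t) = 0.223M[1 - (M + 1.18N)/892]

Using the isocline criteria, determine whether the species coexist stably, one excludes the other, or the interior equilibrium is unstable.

species 2 excludes species 1

Compare the nullcline intercepts: K1/α12 = 83.8/1.19 = 70.4 < K2 = 892; K2/α21 = 892/1.18 = 756 > K1 = 83.8.
Since the inequalities point opposite ways, species 2 can invade but species 1 cannot.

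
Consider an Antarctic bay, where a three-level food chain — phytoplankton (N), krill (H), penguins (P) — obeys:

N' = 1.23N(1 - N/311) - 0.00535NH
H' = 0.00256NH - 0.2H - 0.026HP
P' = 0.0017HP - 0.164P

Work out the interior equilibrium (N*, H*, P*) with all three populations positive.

From dP/dt = 0: 0.0017H* = 0.164, so H* = 96.5.
From dN/dt = 0: 1.23(1 - N*/311) = 0.00535·96.5, giving N* = 311·(1 - 0.42) = 181.
From dH/dt = 0: 0.00256·181 - 0.2 = 0.026P*, so P* = 0.262/0.026 = 10.1.

N* ≈ 181, H* ≈ 96.5, P* ≈ 10.1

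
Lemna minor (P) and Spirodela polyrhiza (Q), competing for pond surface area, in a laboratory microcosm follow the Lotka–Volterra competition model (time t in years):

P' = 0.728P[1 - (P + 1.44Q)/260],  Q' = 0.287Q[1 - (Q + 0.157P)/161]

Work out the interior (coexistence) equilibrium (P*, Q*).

Setting both brackets to zero gives the nullclines P + 1.44Q = 260 and 0.157P + Q = 161.
Substituting Q = 161 - 0.157P into the first: P(1 - 1.44·0.157) = 260 - 1.44·161.
So P* = 28.2/0.774 = 36.4, and then Q* = 161 - 0.157·36.4 = 155.

P* ≈ 36.4, Q* ≈ 155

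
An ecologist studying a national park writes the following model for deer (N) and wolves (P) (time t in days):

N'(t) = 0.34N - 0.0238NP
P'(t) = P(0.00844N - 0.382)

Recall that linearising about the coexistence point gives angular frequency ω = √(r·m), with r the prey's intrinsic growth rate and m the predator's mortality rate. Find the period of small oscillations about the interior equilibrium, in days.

Here r = 0.34 and m = 0.382, so r·m = 0.13.
ω = √0.13 = 0.36 per day, hence T = 2π/ω ≈ 17.4 days.

T ≈ 17.4 days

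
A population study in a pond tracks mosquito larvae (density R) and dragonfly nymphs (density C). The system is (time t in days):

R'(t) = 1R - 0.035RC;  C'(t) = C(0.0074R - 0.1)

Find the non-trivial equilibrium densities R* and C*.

R* ≈ 13.5, C* ≈ 28.6

Set dC/dt = 0 with C > 0: 0.0074R - 0.1 = 0, so R* = 0.1/0.0074 = 13.5.
Set dR/dt = 0 with R > 0: 1 - 0.035C = 0, so C* = 1/0.035 = 28.6.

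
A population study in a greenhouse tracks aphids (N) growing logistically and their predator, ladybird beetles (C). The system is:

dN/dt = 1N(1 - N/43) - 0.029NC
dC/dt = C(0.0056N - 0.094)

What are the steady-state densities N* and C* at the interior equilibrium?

N* ≈ 16.8, C* ≈ 21

From dC/dt = 0 with C > 0: 0.0056N* = 0.094, so N* = 16.8.
Substitute into dN/dt = 0: 1(1 - 16.8/43) = 0.029C*.
The bracket is 0.61, giving C* = 0.61/0.029 = 21.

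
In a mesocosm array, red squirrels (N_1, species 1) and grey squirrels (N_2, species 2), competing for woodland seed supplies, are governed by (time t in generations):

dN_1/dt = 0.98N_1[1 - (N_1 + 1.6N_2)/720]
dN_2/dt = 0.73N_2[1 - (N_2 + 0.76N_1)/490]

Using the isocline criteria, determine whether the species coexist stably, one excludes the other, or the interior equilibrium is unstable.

Compare the nullcline intercepts: K1/α12 = 720/1.6 = 450 < K2 = 490; K2/α21 = 490/0.76 = 645 < K1 = 720.
Since both are reversed, neither can invade when rare; the interior point is a saddle.

unstable coexistence (outcome depends on initial conditions)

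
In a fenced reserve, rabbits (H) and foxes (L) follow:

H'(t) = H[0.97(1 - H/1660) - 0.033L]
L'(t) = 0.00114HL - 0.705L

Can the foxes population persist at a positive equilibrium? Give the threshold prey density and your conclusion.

Threshold H = 618; K > 618, so yes, the predator persists.

The predator equation gives dL/dt > 0 only when H > 0.705/0.00114 = 618.
Without the predator, H → K = 1660. Since 1660 > 618, the predator can invade and persist.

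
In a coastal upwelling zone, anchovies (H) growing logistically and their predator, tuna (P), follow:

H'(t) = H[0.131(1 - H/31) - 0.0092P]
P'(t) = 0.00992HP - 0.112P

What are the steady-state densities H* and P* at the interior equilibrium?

H* ≈ 11.3, P* ≈ 9.05

From dP/dt = 0 with P > 0: 0.00992H* = 0.112, so H* = 11.3.
Substitute into dH/dt = 0: 0.131(1 - 11.3/31) = 0.0092P*.
The bracket is 0.636, giving P* = 0.0833/0.0092 = 9.05.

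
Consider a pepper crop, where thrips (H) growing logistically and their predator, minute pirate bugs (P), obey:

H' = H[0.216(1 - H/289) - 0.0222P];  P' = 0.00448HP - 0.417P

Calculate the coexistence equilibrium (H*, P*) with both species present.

From dP/dt = 0 with P > 0: 0.00448H* = 0.417, so H* = 93.1.
Substitute into dH/dt = 0: 0.216(1 - 93.1/289) = 0.0222P*.
The bracket is 0.678, giving P* = 0.146/0.0222 = 6.6.

H* ≈ 93.1, P* ≈ 6.6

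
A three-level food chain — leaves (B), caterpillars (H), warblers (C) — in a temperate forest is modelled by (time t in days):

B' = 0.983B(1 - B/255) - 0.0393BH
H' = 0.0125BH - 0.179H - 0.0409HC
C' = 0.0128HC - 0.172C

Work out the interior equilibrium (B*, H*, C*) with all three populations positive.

B* ≈ 118, H* ≈ 13.4, C* ≈ 31.7

From dC/dt = 0: 0.0128H* = 0.172, so H* = 13.4.
From dB/dt = 0: 0.983(1 - B*/255) = 0.0393·13.4, giving B* = 255·(1 - 0.537) = 118.
From dH/dt = 0: 0.0125·118 - 0.179 = 0.0409C*, so C* = 1.3/0.0409 = 31.7.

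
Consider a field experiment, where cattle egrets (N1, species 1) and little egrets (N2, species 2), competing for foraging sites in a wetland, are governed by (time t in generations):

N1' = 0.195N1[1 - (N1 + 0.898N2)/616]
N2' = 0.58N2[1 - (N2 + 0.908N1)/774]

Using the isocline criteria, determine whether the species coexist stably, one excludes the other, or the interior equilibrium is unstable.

species 2 excludes species 1

Compare the nullcline intercepts: K1/α12 = 616/0.898 = 686 < K2 = 774; K2/α21 = 774/0.908 = 852 > K1 = 616.
Since the inequalities point opposite ways, species 2 can invade but species 1 cannot.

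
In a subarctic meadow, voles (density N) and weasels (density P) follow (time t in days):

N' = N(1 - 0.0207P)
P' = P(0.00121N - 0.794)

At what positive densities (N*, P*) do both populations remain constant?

Set dP/dt = 0 with P > 0: 0.00121N - 0.794 = 0, so N* = 0.794/0.00121 = 656.
Set dN/dt = 0 with N > 0: 1 - 0.0207P = 0, so P* = 1/0.0207 = 48.3.

N* ≈ 656, P* ≈ 48.3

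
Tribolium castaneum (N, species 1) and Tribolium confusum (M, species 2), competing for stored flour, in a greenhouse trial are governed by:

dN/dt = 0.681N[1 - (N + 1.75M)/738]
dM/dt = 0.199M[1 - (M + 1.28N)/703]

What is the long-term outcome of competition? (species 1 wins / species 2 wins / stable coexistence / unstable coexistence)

Compare the nullcline intercepts: K1/α12 = 738/1.75 = 422 < K2 = 703; K2/α21 = 703/1.28 = 549 < K1 = 738.
Since both are reversed, neither can invade when rare; the interior point is a saddle.

unstable coexistence (outcome depends on initial conditions)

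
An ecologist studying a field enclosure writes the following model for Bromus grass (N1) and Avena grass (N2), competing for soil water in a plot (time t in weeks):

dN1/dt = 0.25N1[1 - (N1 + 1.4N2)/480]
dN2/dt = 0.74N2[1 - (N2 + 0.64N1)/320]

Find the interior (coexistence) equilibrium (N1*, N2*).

Setting both brackets to zero gives the nullclines N1 + 1.4N2 = 480 and 0.64N1 + N2 = 320.
Substituting N2 = 320 - 0.64N1 into the first: N1(1 - 1.4·0.64) = 480 - 1.4·320.
So N1* = 32/0.104 = 308, and then N2* = 320 - 0.64·308 = 123.

N1* ≈ 308, N2* ≈ 123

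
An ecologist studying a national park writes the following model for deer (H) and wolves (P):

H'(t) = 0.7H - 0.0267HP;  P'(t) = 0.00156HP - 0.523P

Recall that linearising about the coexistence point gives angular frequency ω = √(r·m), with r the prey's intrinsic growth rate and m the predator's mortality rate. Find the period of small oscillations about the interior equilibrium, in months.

T ≈ 10.4 months

Here r = 0.7 and m = 0.523, so r·m = 0.366.
ω = √0.366 = 0.605 per month, hence T = 2π/ω ≈ 10.4 months.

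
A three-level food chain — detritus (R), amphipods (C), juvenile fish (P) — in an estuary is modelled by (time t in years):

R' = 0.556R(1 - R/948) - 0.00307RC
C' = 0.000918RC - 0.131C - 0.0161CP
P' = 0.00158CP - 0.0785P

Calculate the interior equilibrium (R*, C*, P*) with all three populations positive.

R* ≈ 688, C* ≈ 49.7, P* ≈ 31.1

From dP/dt = 0: 0.00158C* = 0.0785, so C* = 49.7.
From dR/dt = 0: 0.556(1 - R*/948) = 0.00307·49.7, giving R* = 948·(1 - 0.274) = 688.
From dC/dt = 0: 0.000918·688 - 0.131 = 0.0161P*, so P* = 0.501/0.0161 = 31.1.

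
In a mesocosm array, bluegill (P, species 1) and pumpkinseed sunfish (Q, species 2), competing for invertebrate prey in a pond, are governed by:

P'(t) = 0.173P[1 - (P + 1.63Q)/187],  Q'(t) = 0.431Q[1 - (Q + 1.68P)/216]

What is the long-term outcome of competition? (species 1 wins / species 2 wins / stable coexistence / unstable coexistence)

Compare the nullcline intercepts: K1/α12 = 187/1.63 = 115 < K2 = 216; K2/α21 = 216/1.68 = 129 < K1 = 187.
Since both are reversed, neither can invade when rare; the interior point is a saddle.

unstable coexistence (outcome depends on initial conditions)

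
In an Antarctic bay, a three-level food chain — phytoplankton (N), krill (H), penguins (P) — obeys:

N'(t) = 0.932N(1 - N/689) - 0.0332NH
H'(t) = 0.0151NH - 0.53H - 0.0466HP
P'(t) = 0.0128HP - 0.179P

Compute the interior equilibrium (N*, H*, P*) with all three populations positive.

N* ≈ 346, H* ≈ 14, P* ≈ 101

From dP/dt = 0: 0.0128H* = 0.179, so H* = 14.
From dN/dt = 0: 0.932(1 - N*/689) = 0.0332·14, giving N* = 689·(1 - 0.498) = 346.
From dH/dt = 0: 0.0151·346 - 0.53 = 0.0466P*, so P* = 4.69/0.0466 = 101.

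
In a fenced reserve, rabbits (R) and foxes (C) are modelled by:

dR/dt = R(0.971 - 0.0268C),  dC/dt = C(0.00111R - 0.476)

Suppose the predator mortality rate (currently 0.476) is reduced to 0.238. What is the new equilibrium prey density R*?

R* ≈ 214

At the interior fixed point, setting dC/dt = 0 with C > 0 fixes R* = (predator death rate)/(RC coefficient) — independent of the other coefficients.
With the change, R* = 0.238/0.00111 = 214; it falls from 429.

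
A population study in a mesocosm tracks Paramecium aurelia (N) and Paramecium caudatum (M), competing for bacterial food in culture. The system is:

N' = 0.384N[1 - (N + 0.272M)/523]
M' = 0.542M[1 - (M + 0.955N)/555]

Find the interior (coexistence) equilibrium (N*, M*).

Setting both brackets to zero gives the nullclines N + 0.272M = 523 and 0.955N + M = 555.
Substituting M = 555 - 0.955N into the first: N(1 - 0.272·0.955) = 523 - 0.272·555.
So N* = 372/0.74 = 503, and then M* = 555 - 0.955·503 = 75.

N* ≈ 503, M* ≈ 75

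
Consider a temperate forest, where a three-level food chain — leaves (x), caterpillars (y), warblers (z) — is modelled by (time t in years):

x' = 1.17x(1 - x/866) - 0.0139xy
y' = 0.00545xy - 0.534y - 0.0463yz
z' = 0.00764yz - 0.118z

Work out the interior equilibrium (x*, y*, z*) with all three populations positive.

From dz/dt = 0: 0.00764y* = 0.118, so y* = 15.4.
From dx/dt = 0: 1.17(1 - x*/866) = 0.0139·15.4, giving x* = 866·(1 - 0.183) = 707.
From dy/dt = 0: 0.00545·707 - 0.534 = 0.0463z*, so z* = 3.32/0.0463 = 71.7.

x* ≈ 707, y* ≈ 15.4, z* ≈ 71.7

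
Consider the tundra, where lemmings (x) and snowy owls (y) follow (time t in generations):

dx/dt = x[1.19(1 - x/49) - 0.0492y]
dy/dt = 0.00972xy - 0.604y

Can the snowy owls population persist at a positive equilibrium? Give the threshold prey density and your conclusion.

Threshold x = 62.1; K < 62.1, so no, the predator goes extinct.

The predator equation gives dy/dt > 0 only when x > 0.604/0.00972 = 62.1.
Without the predator, x → K = 49. Since 49 < 62.1, the predator cannot invade.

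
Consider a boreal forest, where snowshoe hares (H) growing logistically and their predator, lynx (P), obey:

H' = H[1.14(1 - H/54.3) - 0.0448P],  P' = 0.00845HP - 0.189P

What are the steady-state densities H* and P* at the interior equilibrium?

From dP/dt = 0 with P > 0: 0.00845H* = 0.189, so H* = 22.4.
Substitute into dH/dt = 0: 1.14(1 - 22.4/54.3) = 0.0448P*.
The bracket is 0.588, giving P* = 0.67/0.0448 = 15.

H* ≈ 22.4, P* ≈ 15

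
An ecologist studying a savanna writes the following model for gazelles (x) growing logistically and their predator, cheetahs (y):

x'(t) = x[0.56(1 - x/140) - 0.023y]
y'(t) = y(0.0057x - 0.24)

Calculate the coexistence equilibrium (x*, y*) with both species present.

x* ≈ 42.1, y* ≈ 17

From dy/dt = 0 with y > 0: 0.0057x* = 0.24, so x* = 42.1.
Substitute into dx/dt = 0: 0.56(1 - 42.1/140) = 0.023y*.
The bracket is 0.699, giving y* = 0.392/0.023 = 17.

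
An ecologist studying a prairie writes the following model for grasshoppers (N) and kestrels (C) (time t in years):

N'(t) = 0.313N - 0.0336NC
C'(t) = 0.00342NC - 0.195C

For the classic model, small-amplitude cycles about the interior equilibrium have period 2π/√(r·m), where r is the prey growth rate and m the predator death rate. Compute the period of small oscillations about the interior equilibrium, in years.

Here r = 0.313 and m = 0.195, so r·m = 0.061.
ω = √0.061 = 0.247 per year, hence T = 2π/ω ≈ 25.4 years.

T ≈ 25.4 years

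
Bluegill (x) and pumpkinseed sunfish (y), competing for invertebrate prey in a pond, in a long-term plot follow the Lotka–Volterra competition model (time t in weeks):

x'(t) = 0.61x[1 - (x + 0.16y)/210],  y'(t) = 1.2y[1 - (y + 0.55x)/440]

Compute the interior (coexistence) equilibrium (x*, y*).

x* ≈ 153, y* ≈ 356

Setting both brackets to zero gives the nullclines x + 0.16y = 210 and 0.55x + y = 440.
Substituting y = 440 - 0.55x into the first: x(1 - 0.16·0.55) = 210 - 0.16·440.
So x* = 140/0.912 = 153, and then y* = 440 - 0.55·153 = 356.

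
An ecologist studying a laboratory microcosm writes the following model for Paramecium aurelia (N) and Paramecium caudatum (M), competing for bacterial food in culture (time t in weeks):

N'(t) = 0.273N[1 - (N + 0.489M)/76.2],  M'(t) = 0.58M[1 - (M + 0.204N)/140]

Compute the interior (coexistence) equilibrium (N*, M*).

N* ≈ 8.6, M* ≈ 138

Setting both brackets to zero gives the nullclines N + 0.489M = 76.2 and 0.204N + M = 140.
Substituting M = 140 - 0.204N into the first: N(1 - 0.489·0.204) = 76.2 - 0.489·140.
So N* = 7.74/0.9 = 8.6, and then M* = 140 - 0.204·8.6 = 138.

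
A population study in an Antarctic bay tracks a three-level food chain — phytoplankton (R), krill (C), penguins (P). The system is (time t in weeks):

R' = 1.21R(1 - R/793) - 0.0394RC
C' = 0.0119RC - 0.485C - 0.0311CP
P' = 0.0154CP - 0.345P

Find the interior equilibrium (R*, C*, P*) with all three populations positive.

R* ≈ 215, C* ≈ 22.4, P* ≈ 66.5

From dP/dt = 0: 0.0154C* = 0.345, so C* = 22.4.
From dR/dt = 0: 1.21(1 - R*/793) = 0.0394·22.4, giving R* = 793·(1 - 0.729) = 215.
From dC/dt = 0: 0.0119·215 - 0.485 = 0.0311P*, so P* = 2.07/0.0311 = 66.5.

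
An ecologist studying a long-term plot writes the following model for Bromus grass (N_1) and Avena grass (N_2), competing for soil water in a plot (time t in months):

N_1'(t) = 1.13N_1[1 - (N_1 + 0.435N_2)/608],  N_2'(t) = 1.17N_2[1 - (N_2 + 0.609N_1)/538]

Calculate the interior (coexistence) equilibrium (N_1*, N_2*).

Setting both brackets to zero gives the nullclines N_1 + 0.435N_2 = 608 and 0.609N_1 + N_2 = 538.
Substituting N_2 = 538 - 0.609N_1 into the first: N_1(1 - 0.435·0.609) = 608 - 0.435·538.
So N_1* = 374/0.735 = 509, and then N_2* = 538 - 0.609·509 = 228.

N_1* ≈ 509, N_2* ≈ 228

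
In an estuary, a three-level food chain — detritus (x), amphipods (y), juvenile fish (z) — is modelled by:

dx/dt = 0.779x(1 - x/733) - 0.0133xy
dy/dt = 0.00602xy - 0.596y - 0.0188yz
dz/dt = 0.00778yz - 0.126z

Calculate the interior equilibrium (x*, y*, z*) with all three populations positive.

From dz/dt = 0: 0.00778y* = 0.126, so y* = 16.2.
From dx/dt = 0: 0.779(1 - x*/733) = 0.0133·16.2, giving x* = 733·(1 - 0.277) = 530.
From dy/dt = 0: 0.00602·530 - 0.596 = 0.0188z*, so z* = 2.6/0.0188 = 138.

x* ≈ 530, y* ≈ 16.2, z* ≈ 138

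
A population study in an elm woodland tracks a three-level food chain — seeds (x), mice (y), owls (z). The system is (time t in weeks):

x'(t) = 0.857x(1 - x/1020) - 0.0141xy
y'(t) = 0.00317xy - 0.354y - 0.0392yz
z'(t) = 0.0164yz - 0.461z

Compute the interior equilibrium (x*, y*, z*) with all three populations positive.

x* ≈ 548, y* ≈ 28.1, z* ≈ 35.3

From dz/dt = 0: 0.0164y* = 0.461, so y* = 28.1.
From dx/dt = 0: 0.857(1 - x*/1020) = 0.0141·28.1, giving x* = 1020·(1 - 0.462) = 548.
From dy/dt = 0: 0.00317·548 - 0.354 = 0.0392z*, so z* = 1.38/0.0392 = 35.3.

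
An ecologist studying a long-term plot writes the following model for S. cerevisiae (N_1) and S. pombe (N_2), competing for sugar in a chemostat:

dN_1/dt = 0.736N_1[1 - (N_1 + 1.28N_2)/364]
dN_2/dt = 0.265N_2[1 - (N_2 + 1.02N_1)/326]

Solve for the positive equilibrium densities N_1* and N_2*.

Setting both brackets to zero gives the nullclines N_1 + 1.28N_2 = 364 and 1.02N_1 + N_2 = 326.
Substituting N_2 = 326 - 1.02N_1 into the first: N_1(1 - 1.28·1.02) = 364 - 1.28·326.
So N_1* = -53.3/-0.306 = 174, and then N_2* = 326 - 1.02·174 = 148.

N_1* ≈ 174, N_2* ≈ 148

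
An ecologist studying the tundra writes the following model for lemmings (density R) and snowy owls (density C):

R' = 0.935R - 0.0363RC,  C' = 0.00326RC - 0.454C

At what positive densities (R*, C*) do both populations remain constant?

Set dC/dt = 0 with C > 0: 0.00326R - 0.454 = 0, so R* = 0.454/0.00326 = 139.
Set dR/dt = 0 with R > 0: 0.935 - 0.0363C = 0, so C* = 0.935/0.0363 = 25.8.

R* ≈ 139, C* ≈ 25.8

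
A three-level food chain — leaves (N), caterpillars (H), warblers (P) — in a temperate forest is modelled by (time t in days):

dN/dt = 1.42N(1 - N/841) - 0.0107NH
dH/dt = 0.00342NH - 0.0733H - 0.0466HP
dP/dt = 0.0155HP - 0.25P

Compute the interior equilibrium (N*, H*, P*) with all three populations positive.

N* ≈ 739, H* ≈ 16.1, P* ≈ 52.6

From dP/dt = 0: 0.0155H* = 0.25, so H* = 16.1.
From dN/dt = 0: 1.42(1 - N*/841) = 0.0107·16.1, giving N* = 841·(1 - 0.122) = 739.
From dH/dt = 0: 0.00342·739 - 0.0733 = 0.0466P*, so P* = 2.45/0.0466 = 52.6.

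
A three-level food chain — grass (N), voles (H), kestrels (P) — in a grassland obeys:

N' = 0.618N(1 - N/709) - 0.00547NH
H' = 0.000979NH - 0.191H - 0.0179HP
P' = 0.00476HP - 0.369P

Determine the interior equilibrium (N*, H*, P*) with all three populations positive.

From dP/dt = 0: 0.00476H* = 0.369, so H* = 77.5.
From dN/dt = 0: 0.618(1 - N*/709) = 0.00547·77.5, giving N* = 709·(1 - 0.686) = 223.
From dH/dt = 0: 0.000979·223 - 0.191 = 0.0179P*, so P* = 0.0268/0.0179 = 1.5.

N* ≈ 223, H* ≈ 77.5, P* ≈ 1.5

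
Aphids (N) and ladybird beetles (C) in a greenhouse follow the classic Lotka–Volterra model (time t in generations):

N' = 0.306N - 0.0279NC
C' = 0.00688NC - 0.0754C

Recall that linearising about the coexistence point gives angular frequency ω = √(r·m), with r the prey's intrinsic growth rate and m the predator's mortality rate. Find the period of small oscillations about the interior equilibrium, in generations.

T ≈ 41.4 generations

Here r = 0.306 and m = 0.0754, so r·m = 0.0231.
ω = √0.0231 = 0.152 per generation, hence T = 2π/ω ≈ 41.4 generations.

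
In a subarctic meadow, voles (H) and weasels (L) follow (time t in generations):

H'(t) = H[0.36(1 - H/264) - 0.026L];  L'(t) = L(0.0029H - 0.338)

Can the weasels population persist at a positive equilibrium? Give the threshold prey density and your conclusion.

Threshold H = 117; K > 117, so yes, the predator persists.

The predator equation gives dL/dt > 0 only when H > 0.338/0.0029 = 117.
Without the predator, H → K = 264. Since 264 > 117, the predator can invade and persist.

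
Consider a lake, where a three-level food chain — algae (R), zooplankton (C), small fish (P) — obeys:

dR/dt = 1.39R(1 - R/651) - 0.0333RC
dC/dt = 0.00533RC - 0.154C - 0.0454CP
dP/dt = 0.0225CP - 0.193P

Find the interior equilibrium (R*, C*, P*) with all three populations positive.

From dP/dt = 0: 0.0225C* = 0.193, so C* = 8.58.
From dR/dt = 0: 1.39(1 - R*/651) = 0.0333·8.58, giving R* = 651·(1 - 0.205) = 517.
From dC/dt = 0: 0.00533·517 - 0.154 = 0.0454P*, so P* = 2.6/0.0454 = 57.3.

R* ≈ 517, C* ≈ 8.58, P* ≈ 57.3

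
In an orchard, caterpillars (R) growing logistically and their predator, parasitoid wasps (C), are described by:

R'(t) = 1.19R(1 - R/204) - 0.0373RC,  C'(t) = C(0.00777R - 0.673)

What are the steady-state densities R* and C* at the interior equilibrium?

R* ≈ 86.6, C* ≈ 18.4

From dC/dt = 0 with C > 0: 0.00777R* = 0.673, so R* = 86.6.
Substitute into dR/dt = 0: 1.19(1 - 86.6/204) = 0.0373C*.
The bracket is 0.575, giving C* = 0.685/0.0373 = 18.4.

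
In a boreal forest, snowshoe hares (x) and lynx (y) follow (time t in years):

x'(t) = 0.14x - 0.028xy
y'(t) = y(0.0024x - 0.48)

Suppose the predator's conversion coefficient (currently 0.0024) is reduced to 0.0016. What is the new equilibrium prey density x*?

At the interior fixed point, setting dy/dt = 0 with y > 0 fixes x* = (predator death rate)/(xy coefficient) — independent of the other coefficients.
With the change, x* = 0.48/0.0016 = 300; it rises from 200.

x* ≈ 300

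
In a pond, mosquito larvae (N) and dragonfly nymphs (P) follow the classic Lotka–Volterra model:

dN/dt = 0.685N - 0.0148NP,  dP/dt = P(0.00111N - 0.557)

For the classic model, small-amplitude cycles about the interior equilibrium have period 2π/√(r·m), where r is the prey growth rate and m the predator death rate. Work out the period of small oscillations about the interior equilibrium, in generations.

T ≈ 10.2 generations

Here r = 0.685 and m = 0.557, so r·m = 0.382.
ω = √0.382 = 0.618 per generation, hence T = 2π/ω ≈ 10.2 generations.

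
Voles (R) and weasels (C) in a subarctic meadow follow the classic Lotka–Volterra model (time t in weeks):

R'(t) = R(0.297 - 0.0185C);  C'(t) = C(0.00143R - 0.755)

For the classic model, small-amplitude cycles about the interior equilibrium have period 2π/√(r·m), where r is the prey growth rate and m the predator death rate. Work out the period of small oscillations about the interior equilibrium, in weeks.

T ≈ 13.3 weeks

Here r = 0.297 and m = 0.755, so r·m = 0.224.
ω = √0.224 = 0.474 per week, hence T = 2π/ω ≈ 13.3 weeks.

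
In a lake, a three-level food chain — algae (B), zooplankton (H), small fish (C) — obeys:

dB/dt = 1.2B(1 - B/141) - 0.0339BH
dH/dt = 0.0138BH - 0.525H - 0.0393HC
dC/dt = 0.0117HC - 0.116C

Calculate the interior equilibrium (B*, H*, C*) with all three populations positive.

B* ≈ 102, H* ≈ 9.91, C* ≈ 22.3

From dC/dt = 0: 0.0117H* = 0.116, so H* = 9.91.
From dB/dt = 0: 1.2(1 - B*/141) = 0.0339·9.91, giving B* = 141·(1 - 0.28) = 102.
From dH/dt = 0: 0.0138·102 - 0.525 = 0.0393C*, so C* = 0.876/0.0393 = 22.3.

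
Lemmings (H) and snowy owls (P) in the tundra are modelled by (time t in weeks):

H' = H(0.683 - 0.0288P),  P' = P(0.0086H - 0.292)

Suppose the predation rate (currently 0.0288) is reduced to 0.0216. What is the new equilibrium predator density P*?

At the interior fixed point, setting dH/dt = 0 with H > 0 fixes P* = (prey growth rate)/(HP coefficient) — independent of the other coefficients.
With the change, P* = 0.683/0.0216 = 31.6; it rises from 23.7.

P* ≈ 31.6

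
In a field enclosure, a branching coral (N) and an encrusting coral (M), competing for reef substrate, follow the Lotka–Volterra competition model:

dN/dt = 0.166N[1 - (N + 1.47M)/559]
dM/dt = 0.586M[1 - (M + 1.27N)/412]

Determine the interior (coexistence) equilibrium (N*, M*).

Setting both brackets to zero gives the nullclines N + 1.47M = 559 and 1.27N + M = 412.
Substituting M = 412 - 1.27N into the first: N(1 - 1.47·1.27) = 559 - 1.47·412.
So N* = -46.6/-0.867 = 53.8, and then M* = 412 - 1.27·53.8 = 344.

N* ≈ 53.8, M* ≈ 344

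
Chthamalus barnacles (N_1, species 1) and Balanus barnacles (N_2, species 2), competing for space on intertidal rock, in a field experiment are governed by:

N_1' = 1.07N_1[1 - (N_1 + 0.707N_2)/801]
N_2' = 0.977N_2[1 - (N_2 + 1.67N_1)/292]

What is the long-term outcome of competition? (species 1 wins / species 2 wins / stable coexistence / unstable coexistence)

Compare the nullcline intercepts: K1/α12 = 801/0.707 = 1130 > K2 = 292; K2/α21 = 292/1.67 = 175 < K1 = 801.
Since the inequalities point opposite ways, species 1 can invade but species 2 cannot.

species 1 excludes species 2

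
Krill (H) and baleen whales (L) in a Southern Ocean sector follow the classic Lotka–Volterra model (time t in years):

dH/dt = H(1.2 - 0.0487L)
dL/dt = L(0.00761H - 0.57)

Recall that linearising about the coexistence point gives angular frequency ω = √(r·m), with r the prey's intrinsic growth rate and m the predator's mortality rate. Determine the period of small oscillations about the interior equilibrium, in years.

Here r = 1.2 and m = 0.57, so r·m = 0.684.
ω = √0.684 = 0.827 per year, hence T = 2π/ω ≈ 7.6 years.

T ≈ 7.6 years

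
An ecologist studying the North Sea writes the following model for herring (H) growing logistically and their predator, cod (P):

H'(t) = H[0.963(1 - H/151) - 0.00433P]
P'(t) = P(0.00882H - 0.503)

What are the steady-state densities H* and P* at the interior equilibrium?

From dP/dt = 0 with P > 0: 0.00882H* = 0.503, so H* = 57.
Substitute into dH/dt = 0: 0.963(1 - 57/151) = 0.00433P*.
The bracket is 0.622, giving P* = 0.599/0.00433 = 138.

H* ≈ 57, P* ≈ 138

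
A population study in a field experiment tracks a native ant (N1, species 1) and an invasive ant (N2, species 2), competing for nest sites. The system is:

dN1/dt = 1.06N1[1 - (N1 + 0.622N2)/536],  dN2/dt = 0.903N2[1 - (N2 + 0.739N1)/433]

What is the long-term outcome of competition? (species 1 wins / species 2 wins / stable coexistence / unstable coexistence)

Compare the nullcline intercepts: K1/α12 = 536/0.622 = 862 > K2 = 433; K2/α21 = 433/0.739 = 586 > K1 = 536.
Since both inequalities hold, each species can invade when rare, so the interior equilibrium is stable.

stable coexistence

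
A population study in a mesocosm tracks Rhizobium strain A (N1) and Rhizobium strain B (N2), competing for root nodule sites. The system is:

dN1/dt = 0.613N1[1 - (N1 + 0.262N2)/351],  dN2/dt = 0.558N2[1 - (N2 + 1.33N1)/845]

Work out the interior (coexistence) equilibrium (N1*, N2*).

Setting both brackets to zero gives the nullclines N1 + 0.262N2 = 351 and 1.33N1 + N2 = 845.
Substituting N2 = 845 - 1.33N1 into the first: N1(1 - 0.262·1.33) = 351 - 0.262·845.
So N1* = 130/0.652 = 199, and then N2* = 845 - 1.33·199 = 580.

N1* ≈ 199, N2* ≈ 580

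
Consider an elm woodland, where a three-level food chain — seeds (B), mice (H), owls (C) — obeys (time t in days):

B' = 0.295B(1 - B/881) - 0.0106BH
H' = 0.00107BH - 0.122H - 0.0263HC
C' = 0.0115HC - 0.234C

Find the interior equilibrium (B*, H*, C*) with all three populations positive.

B* ≈ 237, H* ≈ 20.3, C* ≈ 5

From dC/dt = 0: 0.0115H* = 0.234, so H* = 20.3.
From dB/dt = 0: 0.295(1 - B*/881) = 0.0106·20.3, giving B* = 881·(1 - 0.731) = 237.
From dH/dt = 0: 0.00107·237 - 0.122 = 0.0263C*, so C* = 0.131/0.0263 = 5.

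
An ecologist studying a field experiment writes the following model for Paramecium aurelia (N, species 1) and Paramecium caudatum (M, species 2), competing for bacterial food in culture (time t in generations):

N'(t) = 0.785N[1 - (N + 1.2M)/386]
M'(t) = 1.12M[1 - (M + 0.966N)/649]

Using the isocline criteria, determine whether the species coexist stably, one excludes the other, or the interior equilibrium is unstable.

Compare the nullcline intercepts: K1/α12 = 386/1.2 = 322 < K2 = 649; K2/α21 = 649/0.966 = 672 > K1 = 386.
Since the inequalities point opposite ways, species 2 can invade but species 1 cannot.

species 2 excludes species 1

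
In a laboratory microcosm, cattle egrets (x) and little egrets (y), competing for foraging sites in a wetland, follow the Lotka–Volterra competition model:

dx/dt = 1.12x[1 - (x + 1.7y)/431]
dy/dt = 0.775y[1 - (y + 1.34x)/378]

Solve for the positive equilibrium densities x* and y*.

x* ≈ 166, y* ≈ 156

Setting both brackets to zero gives the nullclines x + 1.7y = 431 and 1.34x + y = 378.
Substituting y = 378 - 1.34x into the first: x(1 - 1.7·1.34) = 431 - 1.7·378.
So x* = -212/-1.28 = 166, and then y* = 378 - 1.34·166 = 156.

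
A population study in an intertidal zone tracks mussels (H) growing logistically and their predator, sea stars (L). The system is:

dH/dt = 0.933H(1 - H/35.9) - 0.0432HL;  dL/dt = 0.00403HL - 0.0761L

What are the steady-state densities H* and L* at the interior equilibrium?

From dL/dt = 0 with L > 0: 0.00403H* = 0.0761, so H* = 18.9.
Substitute into dH/dt = 0: 0.933(1 - 18.9/35.9) = 0.0432L*.
The bracket is 0.474, giving L* = 0.442/0.0432 = 10.2.

H* ≈ 18.9, L* ≈ 10.2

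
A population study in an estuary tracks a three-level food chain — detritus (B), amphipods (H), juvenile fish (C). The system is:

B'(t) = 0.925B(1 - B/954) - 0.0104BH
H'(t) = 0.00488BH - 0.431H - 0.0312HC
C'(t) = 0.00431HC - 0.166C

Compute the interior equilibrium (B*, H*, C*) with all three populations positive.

From dC/dt = 0: 0.00431H* = 0.166, so H* = 38.5.
From dB/dt = 0: 0.925(1 - B*/954) = 0.0104·38.5, giving B* = 954·(1 - 0.433) = 541.
From dH/dt = 0: 0.00488·541 - 0.431 = 0.0312C*, so C* = 2.21/0.0312 = 70.8.

B* ≈ 541, H* ≈ 38.5, C* ≈ 70.8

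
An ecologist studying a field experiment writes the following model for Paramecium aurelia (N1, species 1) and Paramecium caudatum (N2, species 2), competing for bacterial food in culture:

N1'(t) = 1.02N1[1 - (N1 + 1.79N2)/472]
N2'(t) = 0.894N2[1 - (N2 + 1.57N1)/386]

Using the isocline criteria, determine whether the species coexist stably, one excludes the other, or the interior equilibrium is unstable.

unstable coexistence (outcome depends on initial conditions)

Compare the nullcline intercepts: K1/α12 = 472/1.79 = 264 < K2 = 386; K2/α21 = 386/1.57 = 246 < K1 = 472.
Since both are reversed, neither can invade when rare; the interior point is a saddle.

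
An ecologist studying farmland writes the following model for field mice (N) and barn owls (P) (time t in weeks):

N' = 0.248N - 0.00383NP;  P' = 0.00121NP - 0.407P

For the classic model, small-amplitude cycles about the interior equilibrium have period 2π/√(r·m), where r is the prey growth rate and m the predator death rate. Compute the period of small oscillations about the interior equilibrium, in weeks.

T ≈ 19.8 weeks

Here r = 0.248 and m = 0.407, so r·m = 0.101.
ω = √0.101 = 0.318 per week, hence T = 2π/ω ≈ 19.8 weeks.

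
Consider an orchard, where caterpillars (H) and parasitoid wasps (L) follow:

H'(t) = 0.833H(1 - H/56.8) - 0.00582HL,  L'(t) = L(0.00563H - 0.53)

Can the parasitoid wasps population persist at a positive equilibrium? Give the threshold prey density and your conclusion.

The predator equation gives dL/dt > 0 only when H > 0.53/0.00563 = 94.1.
Without the predator, H → K = 56.8. Since 56.8 < 94.1, the predator cannot invade.

Threshold H = 94.1; K < 94.1, so no, the predator goes extinct.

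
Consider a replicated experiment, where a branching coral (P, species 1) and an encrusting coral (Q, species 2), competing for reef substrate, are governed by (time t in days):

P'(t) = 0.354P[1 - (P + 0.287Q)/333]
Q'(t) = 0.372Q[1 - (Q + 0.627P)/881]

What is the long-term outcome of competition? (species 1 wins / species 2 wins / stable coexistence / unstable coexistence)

stable coexistence

Compare the nullcline intercepts: K1/α12 = 333/0.287 = 1160 > K2 = 881; K2/α21 = 881/0.627 = 1410 > K1 = 333.
Since both inequalities hold, each species can invade when rare, so the interior equilibrium is stable.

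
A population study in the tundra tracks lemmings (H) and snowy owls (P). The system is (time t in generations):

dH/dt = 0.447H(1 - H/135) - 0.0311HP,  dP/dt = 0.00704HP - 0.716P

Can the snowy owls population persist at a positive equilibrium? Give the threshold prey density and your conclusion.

Threshold H = 102; K > 102, so yes, the predator persists.

The predator equation gives dP/dt > 0 only when H > 0.716/0.00704 = 102.
Without the predator, H → K = 135. Since 135 > 102, the predator can invade and persist.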